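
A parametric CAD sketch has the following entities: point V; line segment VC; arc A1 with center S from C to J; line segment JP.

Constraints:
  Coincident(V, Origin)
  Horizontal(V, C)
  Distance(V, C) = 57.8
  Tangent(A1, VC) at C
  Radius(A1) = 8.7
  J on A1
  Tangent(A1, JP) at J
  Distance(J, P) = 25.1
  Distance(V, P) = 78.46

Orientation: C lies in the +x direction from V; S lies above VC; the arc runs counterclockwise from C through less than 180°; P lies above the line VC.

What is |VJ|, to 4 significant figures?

66.61

V is at the origin; V and C share the same y with |VC| = 57.8 and C on the +x side, so C = (57.80, 0.000). The tangent condition forces SC to be normal to VC, so S = C + (0, 8.7) = (57.80, 8.700). Since SJ ⟂ JP (tangency), |SP| = √(8.7² + 25.1²) = 26.57 regardless of where J sits on A1. So P lies on both circle(V, 78.46) and circle(S, 26.57); the above-VC intersection is P = (72.02, 31.14). J is the foot of the tangent from P: J = (66.27, 6.708).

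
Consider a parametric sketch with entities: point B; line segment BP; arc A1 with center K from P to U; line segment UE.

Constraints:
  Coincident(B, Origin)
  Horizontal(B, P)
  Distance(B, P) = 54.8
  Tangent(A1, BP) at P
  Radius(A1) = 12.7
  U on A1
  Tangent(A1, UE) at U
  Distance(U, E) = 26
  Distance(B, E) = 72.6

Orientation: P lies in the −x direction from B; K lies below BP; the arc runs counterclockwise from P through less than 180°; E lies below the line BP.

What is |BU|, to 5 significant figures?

68.937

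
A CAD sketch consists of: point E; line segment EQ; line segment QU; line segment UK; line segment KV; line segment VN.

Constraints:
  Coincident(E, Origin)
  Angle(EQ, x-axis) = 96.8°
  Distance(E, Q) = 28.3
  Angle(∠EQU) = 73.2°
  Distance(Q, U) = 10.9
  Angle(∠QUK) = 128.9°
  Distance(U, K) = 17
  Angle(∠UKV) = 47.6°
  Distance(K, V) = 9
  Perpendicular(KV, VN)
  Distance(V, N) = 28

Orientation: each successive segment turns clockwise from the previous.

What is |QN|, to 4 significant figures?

20.92

E is at the origin; EQ runs at 96.8° with length 28.3, so Q = (-3.351, 28.10). ∠EQU = 73.2° gives QU at -10.00° from the x-axis; with |QU| = 10.9, U = (7.384, 26.21). ∠QUK = 128.9° gives UK at -61.10° from the x-axis; with |UK| = 17.0, K = (15.60, 11.33). ∠UKV = 47.6° gives KV at 166.5° from the x-axis; with |KV| = 9.0, V = (6.848, 13.43). KV ⟂ VN, so VN runs at 76.50°; with |VN| = 28.0, N = (13.38, 40.65). Then |QN| = |N − Q| = 20.92.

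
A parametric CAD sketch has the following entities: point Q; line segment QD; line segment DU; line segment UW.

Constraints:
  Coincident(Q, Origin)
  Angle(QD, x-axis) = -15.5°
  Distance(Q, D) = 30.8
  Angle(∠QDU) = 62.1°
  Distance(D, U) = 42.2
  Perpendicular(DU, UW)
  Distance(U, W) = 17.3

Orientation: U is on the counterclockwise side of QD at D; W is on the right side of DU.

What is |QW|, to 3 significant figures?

52.5

∠QDU = 62.1°, so DU runs at -15.5° + (180° − 62.1°) = 102° from the x-axis; with |DU| = 42.2, U = D + 42.2·(cos 102°, sin 102°) = (20.6, 33.0). DU ⟂ UW; with |UW| = 17.3 on the right of DU, W = U + 17.3·(0.977, 0.215) = (37.5, 36.7). Then |QW| = |W − Q| = 52.5.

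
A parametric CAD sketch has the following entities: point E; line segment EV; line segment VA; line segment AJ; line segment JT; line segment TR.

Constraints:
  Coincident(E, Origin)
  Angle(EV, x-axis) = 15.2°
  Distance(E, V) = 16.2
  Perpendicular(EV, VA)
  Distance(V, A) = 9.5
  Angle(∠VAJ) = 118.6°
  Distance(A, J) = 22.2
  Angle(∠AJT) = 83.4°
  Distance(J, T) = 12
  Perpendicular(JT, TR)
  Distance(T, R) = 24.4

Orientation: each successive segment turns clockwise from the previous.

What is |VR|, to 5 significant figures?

1.3703

∠AJT = 83.4° gives JT at 127.20° from the x-axis; with |JT| = 12.0, T = (-5.1542, -10.727). JT is perpendicular to TR, so TR runs at 37.200°; with |TR| = 24.4, R = (14.281, 4.0248). Then |VR| = |R − V| = 1.3703.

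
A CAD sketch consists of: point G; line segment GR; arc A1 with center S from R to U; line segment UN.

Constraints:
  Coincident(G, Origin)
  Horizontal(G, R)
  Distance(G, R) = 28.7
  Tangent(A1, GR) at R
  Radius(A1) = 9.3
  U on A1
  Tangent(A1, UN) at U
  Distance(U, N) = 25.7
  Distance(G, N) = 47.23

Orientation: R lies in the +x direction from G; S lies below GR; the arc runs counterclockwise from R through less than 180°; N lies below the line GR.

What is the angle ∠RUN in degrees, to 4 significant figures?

123.9°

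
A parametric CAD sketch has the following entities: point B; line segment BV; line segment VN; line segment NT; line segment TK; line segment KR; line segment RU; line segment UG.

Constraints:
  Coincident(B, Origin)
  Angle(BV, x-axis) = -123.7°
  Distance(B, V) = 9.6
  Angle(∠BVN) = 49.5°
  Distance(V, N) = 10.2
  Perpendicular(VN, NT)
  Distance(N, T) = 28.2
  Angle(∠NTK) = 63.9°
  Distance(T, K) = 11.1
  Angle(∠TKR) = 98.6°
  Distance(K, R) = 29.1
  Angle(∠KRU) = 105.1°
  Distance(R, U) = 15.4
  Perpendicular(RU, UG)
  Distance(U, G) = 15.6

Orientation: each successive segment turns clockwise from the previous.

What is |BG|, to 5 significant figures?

18.050

B is at the origin; BV runs at -123.7° with length 9.6, so V = (-5.3265, -7.9868). ∠BVN = 49.5° gives VN at 105.80° from the x-axis; with |VN| = 10.2, N = (-8.1038, 1.8279). The perpendicularity gives NT at right angles to VN, so NT runs at 15.800°; with |NT| = 28.2, T = (19.031, 9.5062). ∠NTK = 63.9° gives TK at -100.30° from the x-axis; with |TK| = 11.1, K = (17.046, -1.4150). ∠TKR = 98.6° gives KR at 178.30° from the x-axis; with |KR| = 29.1, R = (-12.041, -0.55167). ∠KRU = 105.1° gives RU at 103.40° from the x-axis; with |RU| = 15.4, U = (-15.610, 14.429). RU is perpendicular to UG, so UG runs at 13.400°; with |UG| = 15.6, G = (-0.43473, 18.044). Then |BG| = |G − B| = 18.050.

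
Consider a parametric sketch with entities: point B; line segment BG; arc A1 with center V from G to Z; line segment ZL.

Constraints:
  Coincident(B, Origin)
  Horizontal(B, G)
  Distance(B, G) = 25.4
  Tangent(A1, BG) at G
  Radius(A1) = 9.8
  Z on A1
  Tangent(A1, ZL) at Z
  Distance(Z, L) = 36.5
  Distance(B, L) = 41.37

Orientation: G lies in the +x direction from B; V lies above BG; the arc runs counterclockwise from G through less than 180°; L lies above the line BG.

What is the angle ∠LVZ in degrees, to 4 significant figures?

74.97°

Checks: |VZ| = 9.800 ✓; ∠(VZ, ZL) = 90.00° ✓; |ZL| = 36.50 ✓; |BL| = 41.37 ✓.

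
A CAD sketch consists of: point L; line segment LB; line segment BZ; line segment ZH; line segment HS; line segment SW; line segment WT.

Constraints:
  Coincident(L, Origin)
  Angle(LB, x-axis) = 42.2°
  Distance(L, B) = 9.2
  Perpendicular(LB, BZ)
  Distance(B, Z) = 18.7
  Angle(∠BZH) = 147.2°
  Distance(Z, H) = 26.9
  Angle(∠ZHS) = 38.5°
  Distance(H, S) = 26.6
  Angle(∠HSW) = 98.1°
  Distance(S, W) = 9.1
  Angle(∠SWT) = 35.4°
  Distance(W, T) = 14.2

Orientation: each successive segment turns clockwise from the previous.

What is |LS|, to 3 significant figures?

16.9

∠BZH = 147.2° gives ZH at -80.6° from the x-axis; with |ZH| = 26.9, H = (23.8, -34.2). ∠ZHS = 38.5° gives HS at 138° from the x-axis; with |HS| = 26.6, S = (4.03, -16.4). Then |LS| = |S − L| = 16.9.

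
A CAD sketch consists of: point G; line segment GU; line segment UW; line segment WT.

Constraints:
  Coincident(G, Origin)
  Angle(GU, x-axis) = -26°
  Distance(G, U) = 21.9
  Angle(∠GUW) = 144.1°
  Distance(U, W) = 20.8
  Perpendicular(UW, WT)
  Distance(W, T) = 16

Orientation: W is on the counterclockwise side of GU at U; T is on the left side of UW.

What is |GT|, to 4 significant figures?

38.67

∠GUW = 144.1°, so UW runs at -26.0° + (180° − 144.1°) = 9.900° from the x-axis; with |UW| = 20.8, W = U + 20.8·(cos 9.900°, sin 9.900°) = (40.17, -6.024). UW is perpendicular to WT; with |WT| = 16.0 on the left of UW, T = W + 16.0·(-0.1719, 0.9851) = (37.42, 9.738). Then |GT| = |T − G| = 38.67.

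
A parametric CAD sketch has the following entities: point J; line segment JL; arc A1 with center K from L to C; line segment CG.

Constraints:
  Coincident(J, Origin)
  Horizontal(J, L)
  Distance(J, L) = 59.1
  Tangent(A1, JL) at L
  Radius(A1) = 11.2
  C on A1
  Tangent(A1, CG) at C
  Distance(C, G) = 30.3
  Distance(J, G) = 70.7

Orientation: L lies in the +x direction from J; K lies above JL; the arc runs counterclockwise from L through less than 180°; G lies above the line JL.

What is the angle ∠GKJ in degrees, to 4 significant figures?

94.97°

J is at the origin; JL is horizontal with |JL| = 59.1 and L on the +x side, so L = (59.10, 0.000). A1 meets JL tangentially, so KL is at right angles to JL, so K = L + (0, 11.2) = (59.10, 11.20). Since KC ⟂ CG (tangency), |KG| = √(11.2² + 30.3²) = 32.30 regardless of where C sits on A1. So G lies on both circle(J, 70.7) and circle(K, 32.30); the above-JL intersection is G = (55.86, 43.34). C is the foot of the tangent from G: C = (69.16, 16.12).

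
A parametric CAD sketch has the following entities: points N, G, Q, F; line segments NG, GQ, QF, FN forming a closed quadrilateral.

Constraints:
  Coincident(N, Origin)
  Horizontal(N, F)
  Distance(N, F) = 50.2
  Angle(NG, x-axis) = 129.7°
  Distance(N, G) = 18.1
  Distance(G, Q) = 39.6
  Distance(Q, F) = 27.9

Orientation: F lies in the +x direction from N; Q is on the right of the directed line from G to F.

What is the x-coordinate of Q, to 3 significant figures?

22.9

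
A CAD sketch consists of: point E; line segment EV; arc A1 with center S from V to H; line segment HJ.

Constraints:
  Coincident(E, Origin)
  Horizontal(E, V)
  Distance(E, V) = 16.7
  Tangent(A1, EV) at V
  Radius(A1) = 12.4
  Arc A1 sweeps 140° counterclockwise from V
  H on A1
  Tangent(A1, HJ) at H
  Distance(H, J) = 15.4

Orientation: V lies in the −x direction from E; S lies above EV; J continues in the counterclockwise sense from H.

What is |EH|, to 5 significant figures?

23.575

Tangency of A1 to EV means the radius SV is perpendicular to EV, so S = V + (0, 12.4) = (-16.700, 12.400). On A1, V sits at bearing -90° from S; a 140° counterclockwise sweep puts H at bearing 50°, so H = S + 12.4·(cos 50°, sin 50°) = (-8.7294, 21.899). Then |EH| = |H − E| = 23.575.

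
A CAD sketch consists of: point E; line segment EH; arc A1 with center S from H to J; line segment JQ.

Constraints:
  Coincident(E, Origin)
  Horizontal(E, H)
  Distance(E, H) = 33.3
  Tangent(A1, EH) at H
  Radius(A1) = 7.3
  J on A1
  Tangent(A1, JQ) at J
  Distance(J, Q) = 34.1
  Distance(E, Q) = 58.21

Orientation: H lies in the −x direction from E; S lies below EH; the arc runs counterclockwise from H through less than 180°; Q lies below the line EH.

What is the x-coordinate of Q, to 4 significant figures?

-41.01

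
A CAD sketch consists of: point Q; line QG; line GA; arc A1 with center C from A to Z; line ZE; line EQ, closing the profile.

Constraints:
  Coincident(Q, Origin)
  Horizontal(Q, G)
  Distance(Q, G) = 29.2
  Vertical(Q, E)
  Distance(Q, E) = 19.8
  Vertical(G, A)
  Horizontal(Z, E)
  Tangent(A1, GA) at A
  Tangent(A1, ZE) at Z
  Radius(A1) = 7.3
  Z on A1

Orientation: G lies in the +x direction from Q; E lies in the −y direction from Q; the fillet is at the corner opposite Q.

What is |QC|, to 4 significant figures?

25.22

Q is at the origin; QG is horizontal with |QG| = 29.2 and G on the +x side, so G = (29.20, 0.000). Q and E share the same x with |QE| = 19.8 and E on the −y side, so E = (0.000, -19.80). The virtual corner opposite Q is at (29.20, -19.80). A1 meets GA tangentially, so CA is at right angles to GA and tangency of A1 to ZE means the radius CZ is perpendicular to ZE, with radius 7.3, so the center C sits 7.3 in from both sides at C = (21.90, -12.50). Then |QC| = |C − Q| = 25.22.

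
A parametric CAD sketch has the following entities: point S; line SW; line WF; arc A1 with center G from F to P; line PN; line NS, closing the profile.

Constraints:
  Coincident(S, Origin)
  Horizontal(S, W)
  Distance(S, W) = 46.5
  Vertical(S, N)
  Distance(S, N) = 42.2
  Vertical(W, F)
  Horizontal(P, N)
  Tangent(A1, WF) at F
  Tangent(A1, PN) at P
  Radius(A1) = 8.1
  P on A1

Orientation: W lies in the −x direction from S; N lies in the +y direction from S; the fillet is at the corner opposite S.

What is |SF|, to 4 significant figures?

57.66

S is at the origin; S and W share the same y with |SW| = 46.5 and W on the −x side, so W = (-46.50, 0.000). SN is vertical with |SN| = 42.2 and N on the +y side, so N = (0.000, 42.20). The virtual corner opposite S is at (-46.50, 42.20). Tangency of A1 to WF means the radius GF is perpendicular to WF and the tangent condition forces GP to be normal to PN, with radius 8.1, so the center G sits 8.1 in from both sides at G = (-38.40, 34.10). That places the tangent points at F = (-46.50, 34.10) on WF and P = (-38.40, 42.20) on PN. Then |SF| = |F − S| = 57.66.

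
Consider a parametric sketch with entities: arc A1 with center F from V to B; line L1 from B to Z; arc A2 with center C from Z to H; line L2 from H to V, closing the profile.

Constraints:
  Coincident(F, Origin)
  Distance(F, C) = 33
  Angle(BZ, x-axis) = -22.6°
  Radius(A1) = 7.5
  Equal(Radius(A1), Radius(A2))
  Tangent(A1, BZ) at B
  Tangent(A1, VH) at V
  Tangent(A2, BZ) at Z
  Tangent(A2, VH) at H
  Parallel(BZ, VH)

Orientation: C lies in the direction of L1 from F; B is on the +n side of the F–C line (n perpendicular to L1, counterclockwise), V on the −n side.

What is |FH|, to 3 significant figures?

33.8

The slot axis is L1's direction at -22.6°, so u = (cos -22.6°, sin -22.6°) = (0.923, -0.384) and n = (−sin -22.6°, cos -22.6°) = (0.384, 0.923). F is at the origin and C lies 33.0 along u from F, so C = 33.0·u = (30.5, -12.7). Tangency of A1 to both parallel lines with radius 7.5 puts B and V at F ± 7.5·n: B = (2.88, 6.92), V = (-2.88, -6.92). Equal radii place Z and H the same way about C: Z = C + 7.5·n = (33.3, -5.76), H = C − 7.5·n = (27.6, -19.6). Then |FH| = |H − F| = 33.8.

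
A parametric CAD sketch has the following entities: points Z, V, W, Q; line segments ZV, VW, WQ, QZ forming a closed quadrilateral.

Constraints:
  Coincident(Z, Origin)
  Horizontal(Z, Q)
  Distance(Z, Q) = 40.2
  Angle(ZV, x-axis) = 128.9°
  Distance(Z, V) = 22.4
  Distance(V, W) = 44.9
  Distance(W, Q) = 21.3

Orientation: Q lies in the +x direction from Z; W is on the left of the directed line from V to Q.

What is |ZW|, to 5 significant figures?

36.251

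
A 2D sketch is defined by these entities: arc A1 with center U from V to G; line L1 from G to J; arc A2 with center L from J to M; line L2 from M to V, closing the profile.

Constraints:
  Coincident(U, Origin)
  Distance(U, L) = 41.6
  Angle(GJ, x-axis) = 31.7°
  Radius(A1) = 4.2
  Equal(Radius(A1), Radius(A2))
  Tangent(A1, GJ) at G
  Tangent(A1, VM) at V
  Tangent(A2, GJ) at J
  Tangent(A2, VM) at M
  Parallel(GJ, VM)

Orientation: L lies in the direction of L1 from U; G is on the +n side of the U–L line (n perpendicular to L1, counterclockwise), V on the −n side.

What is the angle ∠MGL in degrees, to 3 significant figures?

5.65°

Tangency of A1 to both parallel lines with radius 4.2 puts G and V at U ± 4.2·n: G = (-2.21, 3.57), V = (2.21, -3.57). Equal radii place J and M the same way about L: J = L + 4.2·n = (33.2, 25.4), M = L − 4.2·n = (37.6, 18.3). Then cos ∠MGL = GM·GL / (|GM||GL|), giving 5.65°.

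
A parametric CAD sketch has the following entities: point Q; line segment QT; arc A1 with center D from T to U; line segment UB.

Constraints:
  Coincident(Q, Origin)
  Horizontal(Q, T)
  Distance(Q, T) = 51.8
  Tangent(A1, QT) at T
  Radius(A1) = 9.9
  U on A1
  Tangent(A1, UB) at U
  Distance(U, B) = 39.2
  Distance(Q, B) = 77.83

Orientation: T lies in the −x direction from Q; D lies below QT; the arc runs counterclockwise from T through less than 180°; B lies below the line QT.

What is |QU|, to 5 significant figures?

62.547

Q is at the origin; Q and T share the same y with |QT| = 51.8 and T on the −x side, so T = (-51.800, 0.0000). A1 meets QT tangentially, so DT is at right angles to QT, so D = T + (0, -9.9) = (-51.800, -9.9000). Since DU ⟂ UB (tangency), |DB| = √(9.9² + 39.2²) = 40.431 regardless of where U sits on A1. So B lies on both circle(Q, 77.83) and circle(D, 40.431); the below-QT intersection is B = (-60.082, -49.473). U is the foot of the tangent from B: U = (-61.692, -10.306).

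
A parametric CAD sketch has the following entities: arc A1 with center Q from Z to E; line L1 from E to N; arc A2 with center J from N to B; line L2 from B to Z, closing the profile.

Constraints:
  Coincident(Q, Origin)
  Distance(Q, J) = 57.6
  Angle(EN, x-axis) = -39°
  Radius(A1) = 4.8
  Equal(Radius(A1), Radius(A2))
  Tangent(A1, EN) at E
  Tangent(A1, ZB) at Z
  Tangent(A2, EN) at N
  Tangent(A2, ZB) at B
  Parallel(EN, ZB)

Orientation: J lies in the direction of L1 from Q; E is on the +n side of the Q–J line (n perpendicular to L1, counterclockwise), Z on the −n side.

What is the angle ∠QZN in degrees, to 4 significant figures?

80.54°

The slot axis is L1's direction at -39.0°, so u = (cos -39.0°, sin -39.0°) = (0.7771, -0.6293) and n = (−sin -39.0°, cos -39.0°) = (0.6293, 0.7771). Q is at the origin and J lies 57.6 along u from Q, so J = 57.6·u = (44.76, -36.25). Tangency of A1 to both parallel lines with radius 4.8 puts E and Z at Q ± 4.8·n: E = (3.021, 3.730), Z = (-3.021, -3.730). Equal radii place N and B the same way about J: N = J + 4.8·n = (47.78, -32.52), B = J − 4.8·n = (41.74, -39.98). Then cos ∠QZN = ZQ·ZN / (|ZQ||ZN|), giving 80.54°.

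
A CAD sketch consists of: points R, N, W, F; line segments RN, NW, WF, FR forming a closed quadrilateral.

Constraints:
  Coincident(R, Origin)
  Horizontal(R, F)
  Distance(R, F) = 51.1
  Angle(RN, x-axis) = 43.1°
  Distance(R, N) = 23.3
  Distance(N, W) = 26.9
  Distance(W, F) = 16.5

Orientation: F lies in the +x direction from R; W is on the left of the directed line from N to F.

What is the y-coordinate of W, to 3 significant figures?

14.8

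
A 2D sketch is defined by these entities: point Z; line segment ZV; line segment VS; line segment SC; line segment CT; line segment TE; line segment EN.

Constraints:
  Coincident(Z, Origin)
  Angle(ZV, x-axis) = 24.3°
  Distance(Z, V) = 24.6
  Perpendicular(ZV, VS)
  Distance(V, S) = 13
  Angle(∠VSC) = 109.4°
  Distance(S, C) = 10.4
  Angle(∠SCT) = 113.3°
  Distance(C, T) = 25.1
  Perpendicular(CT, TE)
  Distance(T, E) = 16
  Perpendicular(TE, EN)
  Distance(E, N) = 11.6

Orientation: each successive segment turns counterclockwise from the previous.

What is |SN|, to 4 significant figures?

18.76

Z is at the origin; ZV runs at 24.3° with length 24.6, so V = (22.42, 10.12). ZV is perpendicular to VS, so VS runs at 114.3°; with |VS| = 13.0, S = (17.07, 21.97). ∠VSC = 109.4° gives SC at -175.1° from the x-axis; with |SC| = 10.4, C = (6.709, 21.08). ∠SCT = 113.3° gives CT at -108.4° from the x-axis; with |CT| = 25.1, T = (-1.214, -2.734). CT ⟂ TE, so TE runs at -18.40°; with |TE| = 16.0, E = (13.97, -7.784). The perpendicularity gives EN at right angles to TE, so EN runs at 71.60°; with |EN| = 11.6, N = (17.63, 3.223). Then |SN| = |N − S| = 18.76.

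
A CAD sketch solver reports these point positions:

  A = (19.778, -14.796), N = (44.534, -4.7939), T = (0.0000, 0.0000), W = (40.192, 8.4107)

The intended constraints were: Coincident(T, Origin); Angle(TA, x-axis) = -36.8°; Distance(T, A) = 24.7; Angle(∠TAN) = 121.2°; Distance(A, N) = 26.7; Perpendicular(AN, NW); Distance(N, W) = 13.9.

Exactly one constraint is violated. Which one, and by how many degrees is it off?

Perpendicular(AN, NW) — off by 3.80°.

T = (0.00, 0.00) ✓; TA at -36.80° ✓; |TA| = 24.70 ✓; ∠TAN = 121.2° ✓; |AN| = 26.70 ✓; ∠(AN, NW) = 86.20° ✗; |NW| = 13.90 ✓.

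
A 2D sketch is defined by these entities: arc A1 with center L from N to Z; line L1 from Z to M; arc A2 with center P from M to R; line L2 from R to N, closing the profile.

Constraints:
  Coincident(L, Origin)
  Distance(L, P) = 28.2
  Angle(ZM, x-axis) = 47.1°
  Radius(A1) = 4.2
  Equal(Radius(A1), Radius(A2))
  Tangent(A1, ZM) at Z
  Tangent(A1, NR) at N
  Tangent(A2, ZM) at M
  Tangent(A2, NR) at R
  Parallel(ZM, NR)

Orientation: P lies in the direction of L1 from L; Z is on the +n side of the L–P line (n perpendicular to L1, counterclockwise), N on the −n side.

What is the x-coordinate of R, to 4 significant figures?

22.27

The slot axis is L1's direction at 47.1°, so u = (cos 47.1°, sin 47.1°) = (0.6807, 0.7325) and n = (−sin 47.1°, cos 47.1°) = (-0.7325, 0.6807). L is at the origin and P lies 28.2 along u from L, so P = 28.2·u = (19.20, 20.66). Tangency of A1 to both parallel lines with radius 4.2 puts Z and N at L ± 4.2·n: Z = (-3.077, 2.859), N = (3.077, -2.859). Equal radii place M and R the same way about P: M = P + 4.2·n = (16.12, 23.52), R = P − 4.2·n = (22.27, 17.80). So R.x = 22.27.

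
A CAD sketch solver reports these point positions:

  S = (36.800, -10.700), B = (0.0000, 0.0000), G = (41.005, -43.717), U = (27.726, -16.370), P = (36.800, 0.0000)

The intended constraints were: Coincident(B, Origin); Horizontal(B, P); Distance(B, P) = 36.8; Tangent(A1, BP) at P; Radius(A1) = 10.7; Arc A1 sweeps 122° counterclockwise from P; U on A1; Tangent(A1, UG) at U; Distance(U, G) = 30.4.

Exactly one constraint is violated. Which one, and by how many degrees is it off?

Tangent(A1, UG) at U — off by 6.10°.

B = (0.00, 0.00) ✓; B.y = 0.00, P.y = 0.00 ✓; |BP| = 36.80 ✓; ∠(SP, PB) = 90.00° ✓; |SP| = 10.70 ✓; bearing(S→U) − bearing(S→P) = 122.0° ✓; |SU| = 10.70 ✓; ∠(SU, UG) = 96.10° ✗; |UG| = 30.40 ✓.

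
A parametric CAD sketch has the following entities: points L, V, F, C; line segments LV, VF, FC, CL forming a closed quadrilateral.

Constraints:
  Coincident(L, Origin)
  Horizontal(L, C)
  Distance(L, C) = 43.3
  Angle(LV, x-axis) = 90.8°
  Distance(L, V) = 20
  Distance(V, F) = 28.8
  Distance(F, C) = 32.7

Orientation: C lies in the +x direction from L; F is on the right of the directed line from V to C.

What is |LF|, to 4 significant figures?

12.93

L is at the origin; LC is horizontal with |LC| = 43.3 and C in +x, so C = (43.3, 0). LV runs at 90.8° with |LV| = 20.0, so V = (-0.2792, 20.00). F is determined by |VF| = 28.8 and |FC| = 32.7 together: it lies at the intersection of circle(V, 28.8) and circle(C, 32.7). With |VC| = 47.95, the foot of the radical line on VC is 21.47 from V and the perpendicular offset is √(28.8² − 21.47²) = 19.19. Taking the right-of-VC solution: F = (11.23, -6.401).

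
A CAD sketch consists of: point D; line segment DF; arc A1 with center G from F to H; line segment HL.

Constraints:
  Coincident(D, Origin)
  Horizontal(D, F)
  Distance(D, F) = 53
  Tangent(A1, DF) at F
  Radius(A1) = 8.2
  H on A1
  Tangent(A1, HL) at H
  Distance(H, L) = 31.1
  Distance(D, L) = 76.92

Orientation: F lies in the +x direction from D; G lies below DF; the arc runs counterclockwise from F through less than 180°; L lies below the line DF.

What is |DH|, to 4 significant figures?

48.81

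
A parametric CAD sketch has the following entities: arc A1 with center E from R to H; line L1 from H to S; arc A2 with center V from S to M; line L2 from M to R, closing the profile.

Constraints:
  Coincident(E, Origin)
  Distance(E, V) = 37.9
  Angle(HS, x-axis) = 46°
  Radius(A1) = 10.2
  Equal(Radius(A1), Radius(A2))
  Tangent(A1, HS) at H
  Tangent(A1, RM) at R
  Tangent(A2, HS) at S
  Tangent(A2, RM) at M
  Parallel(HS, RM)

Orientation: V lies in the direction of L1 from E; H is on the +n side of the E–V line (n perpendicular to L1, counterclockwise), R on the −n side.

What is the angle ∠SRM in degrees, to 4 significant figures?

28.29°

The slot axis is L1's direction at 46.0°, so u = (cos 46.0°, sin 46.0°) = (0.6947, 0.7193) and n = (−sin 46.0°, cos 46.0°) = (-0.7193, 0.6947). E is at the origin and V lies 37.9 along u from E, so V = 37.9·u = (26.33, 27.26). Tangency of A1 to both parallel lines with radius 10.2 puts H and R at E ± 10.2·n: H = (-7.337, 7.086), R = (7.337, -7.086). Equal radii place S and M the same way about V: S = V + 10.2·n = (18.99, 34.35), M = V − 10.2·n = (33.66, 20.18). Then cos ∠SRM = RS·RM / (|RS||RM|), giving 28.29°.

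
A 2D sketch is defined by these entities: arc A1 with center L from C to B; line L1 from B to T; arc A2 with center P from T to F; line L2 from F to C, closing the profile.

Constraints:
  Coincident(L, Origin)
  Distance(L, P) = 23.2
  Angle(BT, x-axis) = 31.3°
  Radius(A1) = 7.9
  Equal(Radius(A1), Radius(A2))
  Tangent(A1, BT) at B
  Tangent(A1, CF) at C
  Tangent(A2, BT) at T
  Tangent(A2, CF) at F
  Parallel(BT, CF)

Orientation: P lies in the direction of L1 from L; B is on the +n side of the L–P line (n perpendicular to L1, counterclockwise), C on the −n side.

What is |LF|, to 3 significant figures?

24.5

Tangency of A1 to both parallel lines with radius 7.9 puts B and C at L ± 7.9·n: B = (-4.10, 6.75), C = (4.10, -6.75). Equal radii place T and F the same way about P: T = P + 7.9·n = (15.7, 18.8), F = P − 7.9·n = (23.9, 5.30). Then |LF| = |F − L| = 24.5.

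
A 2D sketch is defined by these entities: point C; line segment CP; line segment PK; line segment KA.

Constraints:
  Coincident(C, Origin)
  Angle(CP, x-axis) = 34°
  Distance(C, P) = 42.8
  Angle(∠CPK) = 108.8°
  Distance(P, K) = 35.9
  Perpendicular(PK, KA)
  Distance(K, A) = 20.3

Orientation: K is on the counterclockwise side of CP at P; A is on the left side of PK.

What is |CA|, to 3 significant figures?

53.6

∠CPK = 108.8°, so PK runs at 34.0° + (180° − 108.8°) = 105° from the x-axis; with |PK| = 35.9, K = P + 35.9·(cos 105°, sin 105°) = (26.1, 58.6). PK ⟂ KA; with |KA| = 20.3 on the left of PK, A = K + 20.3·(-0.965, -0.262) = (6.48, 53.3). Then |CA| = |A − C| = 53.6.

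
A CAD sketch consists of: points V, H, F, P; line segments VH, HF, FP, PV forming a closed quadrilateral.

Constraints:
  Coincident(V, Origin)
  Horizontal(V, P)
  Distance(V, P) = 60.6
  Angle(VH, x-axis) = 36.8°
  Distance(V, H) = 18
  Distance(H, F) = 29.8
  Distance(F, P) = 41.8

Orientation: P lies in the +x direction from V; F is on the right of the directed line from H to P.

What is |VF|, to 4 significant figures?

28.93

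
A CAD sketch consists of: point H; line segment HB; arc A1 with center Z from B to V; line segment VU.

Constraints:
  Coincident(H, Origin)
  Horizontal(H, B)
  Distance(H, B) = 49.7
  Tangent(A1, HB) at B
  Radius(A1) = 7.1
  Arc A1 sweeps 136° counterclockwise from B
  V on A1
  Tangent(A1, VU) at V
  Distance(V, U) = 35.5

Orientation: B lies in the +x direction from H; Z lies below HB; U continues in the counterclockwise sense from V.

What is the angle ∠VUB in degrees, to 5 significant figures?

16.800°

On A1, B sits at bearing 90° from Z; a 136° counterclockwise sweep puts V at bearing 226°, so V = Z + 7.1·(cos 226°, sin 226°) = (44.768, -12.207). The tangent condition forces ZV to be normal to VU, so VU runs along (−sin 226°, cos 226°); with |VU| = 35.5, U = (70.304, -36.868). Then cos ∠VUB = UV·UB / (|UV||UB|), giving 16.800°.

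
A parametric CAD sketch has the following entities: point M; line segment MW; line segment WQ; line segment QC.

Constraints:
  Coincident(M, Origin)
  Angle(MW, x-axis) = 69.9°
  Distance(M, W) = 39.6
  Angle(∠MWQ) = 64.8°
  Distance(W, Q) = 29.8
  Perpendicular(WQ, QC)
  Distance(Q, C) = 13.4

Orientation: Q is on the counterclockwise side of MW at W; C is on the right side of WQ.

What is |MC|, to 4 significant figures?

50.90

M is at the origin; MW runs at 69.9° with length 39.6, so W = 39.6·(cos 69.9°, sin 69.9°) = (13.61, 37.19). ∠MWQ = 64.8°, so WQ runs at 69.9° + (180° − 64.8°) = 185.1° from the x-axis; with |WQ| = 29.8, Q = W + 29.8·(cos 185.1°, sin 185.1°) = (-16.07, 34.54). WQ is perpendicular to QC; with |QC| = 13.4 on the right of WQ, C = Q + 13.4·(-0.08889, 0.9960) = (-17.26, 47.89). Then |MC| = |C − M| = 50.90.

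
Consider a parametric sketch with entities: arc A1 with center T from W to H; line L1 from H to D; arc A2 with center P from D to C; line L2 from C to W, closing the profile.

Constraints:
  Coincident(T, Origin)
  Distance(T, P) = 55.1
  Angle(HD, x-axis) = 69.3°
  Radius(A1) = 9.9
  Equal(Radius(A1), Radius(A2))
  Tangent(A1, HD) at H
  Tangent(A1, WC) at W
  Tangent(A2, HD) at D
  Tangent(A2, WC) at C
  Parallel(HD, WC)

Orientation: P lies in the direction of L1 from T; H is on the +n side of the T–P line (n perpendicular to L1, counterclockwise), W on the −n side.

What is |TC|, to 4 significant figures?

55.98

The slot axis is L1's direction at 69.3°, so u = (cos 69.3°, sin 69.3°) = (0.3535, 0.9354) and n = (−sin 69.3°, cos 69.3°) = (-0.9354, 0.3535). T is at the origin and P lies 55.1 along u from T, so P = 55.1·u = (19.48, 51.54). Tangency of A1 to both parallel lines with radius 9.9 puts H and W at T ± 9.9·n: H = (-9.261, 3.499), W = (9.261, -3.499). Equal radii place D and C the same way about P: D = P + 9.9·n = (10.22, 55.04), C = P − 9.9·n = (28.74, 48.04). Then |TC| = |C − T| = 55.98.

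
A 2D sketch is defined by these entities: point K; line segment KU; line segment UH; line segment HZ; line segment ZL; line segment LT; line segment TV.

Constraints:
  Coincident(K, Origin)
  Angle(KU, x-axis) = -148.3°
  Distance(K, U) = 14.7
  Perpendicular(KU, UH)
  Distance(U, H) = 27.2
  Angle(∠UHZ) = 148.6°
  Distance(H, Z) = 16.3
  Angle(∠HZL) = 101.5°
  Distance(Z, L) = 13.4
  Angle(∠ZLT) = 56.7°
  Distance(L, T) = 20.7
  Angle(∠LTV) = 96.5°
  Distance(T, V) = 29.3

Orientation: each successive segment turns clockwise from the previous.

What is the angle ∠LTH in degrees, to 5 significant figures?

109.19°

K is at the origin; KU runs at -148.3° with length 14.7, so U = (-12.507, -7.7244). KU is perpendicular to UH, so UH runs at 121.70°; with |UH| = 27.2, H = (-26.800, 15.418). ∠UHZ = 148.6° gives HZ at 90.300° from the x-axis; with |HZ| = 16.3, Z = (-26.885, 31.717). ∠HZL = 101.5° gives ZL at 11.800° from the x-axis; with |ZL| = 13.4, L = (-13.768, 34.458). ∠ZLT = 56.7° gives LT at -111.50° from the x-axis; with |LT| = 20.7, T = (-21.355, 15.198). Then cos ∠LTH = TL·TH / (|TL||TH|), giving 109.19°.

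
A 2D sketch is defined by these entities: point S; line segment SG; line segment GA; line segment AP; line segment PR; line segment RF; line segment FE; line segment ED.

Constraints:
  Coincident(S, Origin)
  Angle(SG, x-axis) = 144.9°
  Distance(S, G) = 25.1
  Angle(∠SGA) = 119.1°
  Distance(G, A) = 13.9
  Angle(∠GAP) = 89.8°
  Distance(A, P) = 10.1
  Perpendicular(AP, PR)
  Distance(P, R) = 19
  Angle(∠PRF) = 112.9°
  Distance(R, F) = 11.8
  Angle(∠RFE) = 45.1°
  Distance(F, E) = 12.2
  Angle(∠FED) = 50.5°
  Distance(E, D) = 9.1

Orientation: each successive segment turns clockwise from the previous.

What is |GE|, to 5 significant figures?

4.0865

∠PRF = 112.9° gives RF at -163.30° from the x-axis; with |RF| = 11.8, F = (-22.396, 4.8860). ∠RFE = 45.1° gives FE at 61.800° from the x-axis; with |FE| = 12.2, E = (-16.631, 15.638). Then |GE| = |E − G| = 4.0865.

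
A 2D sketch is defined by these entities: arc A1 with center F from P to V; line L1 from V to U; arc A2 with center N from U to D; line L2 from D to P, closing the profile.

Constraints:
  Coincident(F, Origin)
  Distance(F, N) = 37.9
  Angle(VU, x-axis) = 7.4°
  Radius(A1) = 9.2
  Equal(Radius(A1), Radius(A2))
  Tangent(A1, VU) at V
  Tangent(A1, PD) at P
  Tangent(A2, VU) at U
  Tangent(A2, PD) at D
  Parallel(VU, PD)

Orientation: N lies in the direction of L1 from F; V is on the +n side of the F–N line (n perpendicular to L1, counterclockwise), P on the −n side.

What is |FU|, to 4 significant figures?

39.00

The slot axis is L1's direction at 7.4°, so u = (cos 7.4°, sin 7.4°) = (0.9917, 0.1288) and n = (−sin 7.4°, cos 7.4°) = (-0.1288, 0.9917). F is at the origin and N lies 37.9 along u from F, so N = 37.9·u = (37.58, 4.881). Tangency of A1 to both parallel lines with radius 9.2 puts V and P at F ± 9.2·n: V = (-1.185, 9.123), P = (1.185, -9.123). Equal radii place U and D the same way about N: U = N + 9.2·n = (36.40, 14.00), D = N − 9.2·n = (38.77, -4.242). Then |FU| = |U − F| = 39.00.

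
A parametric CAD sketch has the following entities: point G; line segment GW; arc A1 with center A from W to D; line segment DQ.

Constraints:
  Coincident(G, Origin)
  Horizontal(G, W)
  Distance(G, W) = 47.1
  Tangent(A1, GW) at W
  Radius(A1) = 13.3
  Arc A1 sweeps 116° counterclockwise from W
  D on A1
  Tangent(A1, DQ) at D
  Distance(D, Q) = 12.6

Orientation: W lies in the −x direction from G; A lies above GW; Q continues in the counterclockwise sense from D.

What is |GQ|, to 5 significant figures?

50.809

On A1, W sits at bearing -90° from A; a 116° counterclockwise sweep puts D at bearing 26°, so D = A + 13.3·(cos 26°, sin 26°) = (-35.146, 19.130). Tangency of A1 to DQ means the radius AD is perpendicular to DQ, so DQ runs along (−sin 26°, cos 26°); with |DQ| = 12.6, Q = (-40.670, 30.455). Then |GQ| = |Q − G| = 50.809.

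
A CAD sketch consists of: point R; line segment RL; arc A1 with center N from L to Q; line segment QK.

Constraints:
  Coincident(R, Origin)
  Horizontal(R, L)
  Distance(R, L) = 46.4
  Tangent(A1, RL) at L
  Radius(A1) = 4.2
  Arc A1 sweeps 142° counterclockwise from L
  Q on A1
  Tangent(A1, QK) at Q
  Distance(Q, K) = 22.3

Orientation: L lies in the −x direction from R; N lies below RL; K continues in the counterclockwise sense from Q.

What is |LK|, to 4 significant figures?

25.99

R is at the origin; RL is horizontal with |RL| = 46.4 and L on the −x side, so L = (-46.40, 0.000). Tangency of A1 to RL means the radius NL is perpendicular to RL, so N = L + (0, -4.2) = (-46.40, -4.200). On A1, L sits at bearing 90° from N; a 142° counterclockwise sweep puts Q at bearing 232°, so Q = N + 4.2·(cos 232°, sin 232°) = (-48.99, -7.510). The tangent condition forces NQ to be normal to QK, so QK runs along (−sin 232°, cos 232°); with |QK| = 22.3, K = (-31.41, -21.24). Then |LK| = |K − L| = 25.99.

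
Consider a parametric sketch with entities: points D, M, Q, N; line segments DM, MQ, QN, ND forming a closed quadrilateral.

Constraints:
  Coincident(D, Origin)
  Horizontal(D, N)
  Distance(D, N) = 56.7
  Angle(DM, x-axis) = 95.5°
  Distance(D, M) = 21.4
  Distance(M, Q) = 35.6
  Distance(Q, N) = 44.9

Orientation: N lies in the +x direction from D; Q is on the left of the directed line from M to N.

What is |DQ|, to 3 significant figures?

47.2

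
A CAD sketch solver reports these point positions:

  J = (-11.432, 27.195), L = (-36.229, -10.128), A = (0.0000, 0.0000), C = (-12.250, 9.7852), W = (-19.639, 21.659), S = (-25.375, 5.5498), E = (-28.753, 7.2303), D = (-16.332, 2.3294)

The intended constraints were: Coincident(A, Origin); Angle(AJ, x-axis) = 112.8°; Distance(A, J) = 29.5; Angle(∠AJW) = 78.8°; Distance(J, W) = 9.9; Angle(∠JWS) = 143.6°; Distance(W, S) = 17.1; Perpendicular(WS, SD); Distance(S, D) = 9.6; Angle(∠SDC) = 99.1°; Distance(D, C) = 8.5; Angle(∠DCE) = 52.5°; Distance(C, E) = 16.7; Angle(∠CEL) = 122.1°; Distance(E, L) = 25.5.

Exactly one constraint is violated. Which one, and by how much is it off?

Distance(E, L) = 25.5 — off by 6.60.

A = (0.00, 0.00) ✓; AJ at 112.8° ✓; |AJ| = 29.50 ✓; ∠AJW = 78.80° ✓; |JW| = 9.900 ✓; ∠JWS = 143.6° ✓; |WS| = 17.10 ✓; ∠(WS, SD) = 90.00° ✓; |SD| = 9.599 ✓; ∠SDC = 99.10° ✓; |DC| = 8.500 ✓; ∠DCE = 52.50° ✓; |CE| = 16.70 ✓; ∠CEL = 122.1° ✓; |EL| = 18.90 ✗.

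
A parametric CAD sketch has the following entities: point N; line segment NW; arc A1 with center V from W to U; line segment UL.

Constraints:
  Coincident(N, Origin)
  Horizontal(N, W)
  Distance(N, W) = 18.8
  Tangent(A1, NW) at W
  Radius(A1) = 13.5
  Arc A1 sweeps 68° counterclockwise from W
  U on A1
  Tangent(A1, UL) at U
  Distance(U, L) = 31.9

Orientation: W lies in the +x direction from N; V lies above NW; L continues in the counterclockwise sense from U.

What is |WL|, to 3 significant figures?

45.2

N is at the origin; N and W share the same y with |NW| = 18.8 and W on the +x side, so W = (18.8, 0.00). The tangent condition forces VW to be normal to NW, so V = W + (0, 13.5) = (18.8, 13.5). On A1, W sits at bearing -90° from V; a 68° counterclockwise sweep puts U at bearing -22°, so U = V + 13.5·(cos -22°, sin -22°) = (31.3, 8.44). Since A1 is tangent to UL there, VU ⟂ UL, so UL runs along (−sin -22°, cos -22°); with |UL| = 31.9, L = (43.3, 38.0). Then |WL| = |L − W| = 45.2.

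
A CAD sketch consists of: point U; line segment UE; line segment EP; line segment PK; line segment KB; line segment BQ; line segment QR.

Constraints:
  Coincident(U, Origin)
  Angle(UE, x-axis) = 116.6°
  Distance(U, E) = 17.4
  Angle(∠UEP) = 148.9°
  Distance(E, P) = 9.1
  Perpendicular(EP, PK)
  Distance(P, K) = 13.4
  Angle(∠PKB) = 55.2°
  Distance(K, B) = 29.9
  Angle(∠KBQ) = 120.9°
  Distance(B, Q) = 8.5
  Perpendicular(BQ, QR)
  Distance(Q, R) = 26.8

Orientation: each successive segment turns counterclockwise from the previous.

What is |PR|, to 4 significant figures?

10.69

U is at the origin; UE runs at 116.6° with length 17.4, so E = (-7.791, 15.56). ∠UEP = 148.9° gives EP at 147.7° from the x-axis; with |EP| = 9.1, P = (-15.48, 20.42). EP is perpendicular to PK, so PK runs at -122.3°; with |PK| = 13.4, K = (-22.64, 9.094). ∠PKB = 55.2° gives KB at 2.500° from the x-axis; with |KB| = 29.9, B = (7.228, 10.40). ∠KBQ = 120.9° gives BQ at 61.60° from the x-axis; with |BQ| = 8.5, Q = (11.27, 17.88). BQ is perpendicular to QR, so QR runs at 151.6°; with |QR| = 26.8, R = (-12.30, 30.62). Then |PR| = |R − P| = 10.69.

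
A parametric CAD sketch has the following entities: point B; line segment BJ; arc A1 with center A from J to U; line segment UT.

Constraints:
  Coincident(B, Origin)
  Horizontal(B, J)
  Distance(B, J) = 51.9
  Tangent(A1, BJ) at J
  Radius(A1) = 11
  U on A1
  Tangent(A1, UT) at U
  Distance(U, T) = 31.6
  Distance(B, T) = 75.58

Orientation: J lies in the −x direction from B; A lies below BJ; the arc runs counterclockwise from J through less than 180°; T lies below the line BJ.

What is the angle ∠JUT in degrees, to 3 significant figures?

134°

Checks: ∠(AJ, JB) = 90.00° ✓; |AU| = 11.00 ✓; ∠(AU, UT) = 90.00° ✓; |UT| = 31.60 ✓; |BT| = 75.58 ✓.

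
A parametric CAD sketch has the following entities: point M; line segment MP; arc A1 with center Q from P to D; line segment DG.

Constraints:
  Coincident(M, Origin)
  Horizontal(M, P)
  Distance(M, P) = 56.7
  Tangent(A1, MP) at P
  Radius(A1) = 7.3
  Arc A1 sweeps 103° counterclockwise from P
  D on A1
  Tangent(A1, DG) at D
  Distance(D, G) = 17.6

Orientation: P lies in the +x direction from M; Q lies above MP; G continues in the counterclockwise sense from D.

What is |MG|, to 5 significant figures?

65.293

M is at the origin; MP is horizontal with |MP| = 56.7 and P on the +x side, so P = (56.700, 0.0000). A1 meets MP tangentially, so QP is at right angles to MP, so Q = P + (0, 7.3) = (56.700, 7.3000). On A1, P sits at bearing -90° from Q; a 103° counterclockwise sweep puts D at bearing 13°, so D = Q + 7.3·(cos 13°, sin 13°) = (63.813, 8.9421). A1 meets DG tangentially, so QD is at right angles to DG, so DG runs along (−sin 13°, cos 13°); with |DG| = 17.6, G = (59.854, 26.091). Then |MG| = |G − M| = 65.293.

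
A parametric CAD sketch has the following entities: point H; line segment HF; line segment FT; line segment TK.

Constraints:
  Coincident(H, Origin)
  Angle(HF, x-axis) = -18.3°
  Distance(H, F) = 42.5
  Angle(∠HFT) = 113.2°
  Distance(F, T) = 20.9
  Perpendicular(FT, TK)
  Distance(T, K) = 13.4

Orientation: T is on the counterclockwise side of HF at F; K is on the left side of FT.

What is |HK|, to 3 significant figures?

45.6

∠HFT = 113.2°, so FT runs at -18.3° + (180° − 113.2°) = 48.5° from the x-axis; with |FT| = 20.9, T = F + 20.9·(cos 48.5°, sin 48.5°) = (54.2, 2.31). FT ⟂ TK; with |TK| = 13.4 on the left of FT, K = T + 13.4·(-0.749, 0.663) = (44.2, 11.2). Then |HK| = |K − H| = 45.6.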